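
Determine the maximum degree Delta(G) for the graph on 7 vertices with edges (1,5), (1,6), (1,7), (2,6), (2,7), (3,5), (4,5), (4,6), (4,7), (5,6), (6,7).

Step 1: Count edges incident to each vertex:
  deg(1) = 3 (neighbors: 5, 6, 7)
  deg(2) = 2 (neighbors: 6, 7)
  deg(3) = 1 (neighbors: 5)
  deg(4) = 3 (neighbors: 5, 6, 7)
  deg(5) = 4 (neighbors: 1, 3, 4, 6)
  deg(6) = 5 (neighbors: 1, 2, 4, 5, 7)
  deg(7) = 4 (neighbors: 1, 2, 4, 6)

Step 2: Find maximum:
  max(3, 2, 1, 3, 4, 5, 4) = 5 (vertex 6)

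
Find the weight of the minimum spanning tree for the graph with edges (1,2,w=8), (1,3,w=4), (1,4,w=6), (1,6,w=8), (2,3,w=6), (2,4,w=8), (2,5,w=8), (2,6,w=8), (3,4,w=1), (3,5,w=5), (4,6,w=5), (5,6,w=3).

Apply Kruskal's algorithm (sort edges by weight, add if no cycle):

Sorted edges by weight:
  (3,4) w=1
  (5,6) w=3
  (1,3) w=4
  (3,5) w=5
  (4,6) w=5
  (1,4) w=6
  (2,3) w=6
  (1,2) w=8
  (1,6) w=8
  (2,5) w=8
  (2,6) w=8
  (2,4) w=8

Add edge (3,4) w=1 -- no cycle. Running total: 1
Add edge (5,6) w=3 -- no cycle. Running total: 4
Add edge (1,3) w=4 -- no cycle. Running total: 8
Add edge (3,5) w=5 -- no cycle. Running total: 13
Skip edge (4,6) w=5 -- would create cycle
Skip edge (1,4) w=6 -- would create cycle
Add edge (2,3) w=6 -- no cycle. Running total: 19

MST edges: (3,4,w=1), (5,6,w=3), (1,3,w=4), (3,5,w=5), (2,3,w=6)
Total MST weight: 1 + 3 + 4 + 5 + 6 = 19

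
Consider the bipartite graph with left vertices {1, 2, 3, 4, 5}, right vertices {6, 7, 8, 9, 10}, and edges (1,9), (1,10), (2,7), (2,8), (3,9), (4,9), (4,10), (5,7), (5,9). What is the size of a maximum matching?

Step 1: List the neighbors of each left vertex:
  1: 9, 10
  2: 7, 8
  3: 9
  4: 9, 10
  5: 7, 9

Step 2: Greedily match left vertices, then look for augmenting paths:
  Match 1 -- 9
  Match 2 -- 8
  Match 4 -- 10
  Match 5 -- 7
  No augmenting path remains.

Step 3: Verify this is maximum:
  Matching has size 4. The vertex set {2, 5, 9, 10} covers every edge and has size 4; any matching has at most one edge per cover vertex, so 4 is maximum (König's theorem).

Maximum matching: {(1,9), (2,8), (4,10), (5,7)}
Size: 4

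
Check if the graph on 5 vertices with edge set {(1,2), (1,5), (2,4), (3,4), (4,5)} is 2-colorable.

Step 1: Attempt 2-coloring using BFS:
  Start at vertex 1, assign color 0
  Color vertex 2 with color 1 (neighbor of 1)
  Color vertex 5 with color 1 (neighbor of 1)
  Color vertex 4 with color 0 (neighbor of 2)
  Color vertex 3 with color 1 (neighbor of 4)

Step 2: 2-coloring succeeded. No conflicts found.
  Set A (color 0): {1, 4}
  Set B (color 1): {2, 3, 5}

The graph is bipartite with partition {1, 4}, {2, 3, 5}.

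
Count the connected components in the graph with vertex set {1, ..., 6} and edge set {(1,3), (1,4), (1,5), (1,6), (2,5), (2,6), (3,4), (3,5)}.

Step 1: Build adjacency list from edges:
  1: 3, 4, 5, 6
  2: 5, 6
  3: 1, 4, 5
  4: 1, 3
  5: 1, 2, 3
  6: 1, 2

Step 2: Run BFS/DFS from vertex 1:
  Visited: {1, 3, 4, 5, 6, 2}
  Reached 6 of 6 vertices

Step 3: All 6 vertices reached from vertex 1, so the graph is connected.
Number of connected components: 1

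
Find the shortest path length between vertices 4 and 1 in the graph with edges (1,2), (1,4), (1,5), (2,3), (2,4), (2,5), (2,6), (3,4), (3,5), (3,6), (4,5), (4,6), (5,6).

Step 1: Build adjacency list:
  1: 2, 4, 5
  2: 1, 3, 4, 5, 6
  3: 2, 4, 5, 6
  4: 1, 2, 3, 5, 6
  5: 1, 2, 3, 4, 6
  6: 2, 3, 4, 5

Step 2: BFS from vertex 4 to find shortest path to 1:
  vertex 1 reached at distance 1

Step 3: Shortest path: 4 -> 1
Path length: 1 edge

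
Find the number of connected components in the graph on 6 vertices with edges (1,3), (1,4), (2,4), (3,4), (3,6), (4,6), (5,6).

Step 1: Build adjacency list from edges:
  1: 3, 4
  2: 4
  3: 1, 4, 6
  4: 1, 2, 3, 6
  5: 6
  6: 3, 4, 5

Step 2: Run BFS/DFS from vertex 1:
  Visited: {1, 3, 4, 6, 2, 5}
  Reached 6 of 6 vertices

Step 3: All 6 vertices reached from vertex 1, so the graph is connected.
Number of connected components: 1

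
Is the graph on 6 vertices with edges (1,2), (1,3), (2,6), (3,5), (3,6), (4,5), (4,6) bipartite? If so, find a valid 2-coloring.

Step 1: Attempt 2-coloring using BFS:
  Start at vertex 1, assign color 0
  Color vertex 2 with color 1 (neighbor of 1)
  Color vertex 3 with color 1 (neighbor of 1)
  Color vertex 6 with color 0 (neighbor of 2)
  Color vertex 5 with color 0 (neighbor of 3)
  Color vertex 4 with color 1 (neighbor of 6)

Step 2: 2-coloring succeeded. No conflicts found.
  Set A (color 0): {1, 5, 6}
  Set B (color 1): {2, 3, 4}

The graph is bipartite with partition {1, 5, 6}, {2, 3, 4}.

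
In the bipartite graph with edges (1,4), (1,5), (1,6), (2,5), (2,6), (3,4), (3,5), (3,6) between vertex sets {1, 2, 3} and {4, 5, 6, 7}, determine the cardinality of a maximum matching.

Step 1: List the neighbors of each left vertex:
  1: 4, 5, 6
  2: 5, 6
  3: 4, 5, 6

Step 2: Greedily match left vertices, then look for augmenting paths:
  Match 1 -- 4
  Match 2 -- 5
  Match 3 -- 6
  No augmenting path remains.

Step 3: Verify this is maximum:
  Matching size 3 = min(|L|, |R|) = min(3, 4), which is an upper bound, so this matching is maximum.

Maximum matching: {(1,4), (2,5), (3,6)}
Size: 3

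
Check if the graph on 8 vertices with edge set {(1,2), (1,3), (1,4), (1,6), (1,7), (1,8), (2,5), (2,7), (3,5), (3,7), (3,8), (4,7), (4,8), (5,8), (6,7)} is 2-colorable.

Step 1: Attempt 2-coloring using BFS:
  Start at vertex 1, assign color 0
  Color vertex 2 with color 1 (neighbor of 1)
  Color vertex 3 with color 1 (neighbor of 1)
  Color vertex 4 with color 1 (neighbor of 1)
  Color vertex 6 with color 1 (neighbor of 1)
  Color vertex 7 with color 1 (neighbor of 1)
  Color vertex 8 with color 1 (neighbor of 1)
  Color vertex 5 with color 0 (neighbor of 2)

Step 2: Conflict found! Vertices 2 and 7 are adjacent but have the same color.
This means the graph contains an odd cycle.

The graph is NOT bipartite.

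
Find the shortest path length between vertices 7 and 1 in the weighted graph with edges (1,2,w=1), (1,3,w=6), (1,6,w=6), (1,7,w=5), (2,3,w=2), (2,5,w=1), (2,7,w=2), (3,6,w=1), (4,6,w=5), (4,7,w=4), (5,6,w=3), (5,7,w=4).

Step 1: Build adjacency list with weights:
  1: 2(w=1), 3(w=6), 6(w=6), 7(w=5)
  2: 1(w=1), 3(w=2), 5(w=1), 7(w=2)
  3: 1(w=6), 2(w=2), 6(w=1)
  4: 6(w=5), 7(w=4)
  5: 2(w=1), 6(w=3), 7(w=4)
  6: 1(w=6), 3(w=1), 4(w=5), 5(w=3)
  7: 1(w=5), 2(w=2), 4(w=4), 5(w=4)

Step 2: Apply Dijkstra's algorithm from vertex 7:
  Visit vertex 7 (distance=0)
    Update dist[1] = 5
    Update dist[2] = 2
    Update dist[4] = 4
    Update dist[5] = 4
  Visit vertex 2 (distance=2)
    Update dist[1] = 3
    Update dist[3] = 4
    Update dist[5] = 3
  Visit vertex 1 (distance=3)
    Update dist[6] = 9

Step 3: Shortest path: 7 -> 2 -> 1
Total weight: 2 + 1 = 3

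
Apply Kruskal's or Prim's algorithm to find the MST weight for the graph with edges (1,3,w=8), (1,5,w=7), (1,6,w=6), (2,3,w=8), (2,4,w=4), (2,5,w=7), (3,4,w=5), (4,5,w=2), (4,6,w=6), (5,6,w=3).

Apply Kruskal's algorithm (sort edges by weight, add if no cycle):

Sorted edges by weight:
  (4,5) w=2
  (5,6) w=3
  (2,4) w=4
  (3,4) w=5
  (1,6) w=6
  (4,6) w=6
  (1,5) w=7
  (2,5) w=7
  (1,3) w=8
  (2,3) w=8

Add edge (4,5) w=2 -- no cycle. Running total: 2
Add edge (5,6) w=3 -- no cycle. Running total: 5
Add edge (2,4) w=4 -- no cycle. Running total: 9
Add edge (3,4) w=5 -- no cycle. Running total: 14
Add edge (1,6) w=6 -- no cycle. Running total: 20

MST edges: (4,5,w=2), (5,6,w=3), (2,4,w=4), (3,4,w=5), (1,6,w=6)
Total MST weight: 2 + 3 + 4 + 5 + 6 = 20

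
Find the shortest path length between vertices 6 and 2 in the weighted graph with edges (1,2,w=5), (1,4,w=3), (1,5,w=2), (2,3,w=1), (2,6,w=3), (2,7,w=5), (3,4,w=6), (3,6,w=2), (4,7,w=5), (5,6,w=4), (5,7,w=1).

Step 1: Build adjacency list with weights:
  1: 2(w=5), 4(w=3), 5(w=2)
  2: 1(w=5), 3(w=1), 6(w=3), 7(w=5)
  3: 2(w=1), 4(w=6), 6(w=2)
  4: 1(w=3), 3(w=6), 7(w=5)
  5: 1(w=2), 6(w=4), 7(w=1)
  6: 2(w=3), 3(w=2), 5(w=4)
  7: 2(w=5), 4(w=5), 5(w=1)

Step 2: Apply Dijkstra's algorithm from vertex 6:
  Visit vertex 6 (distance=0)
    Update dist[2] = 3
    Update dist[3] = 2
    Update dist[5] = 4
  Visit vertex 3 (distance=2)
    Update dist[4] = 8
  Visit vertex 2 (distance=3)
    Update dist[1] = 8
    Update dist[7] = 8

Step 3: Shortest path: 6 -> 2
Total weight: 3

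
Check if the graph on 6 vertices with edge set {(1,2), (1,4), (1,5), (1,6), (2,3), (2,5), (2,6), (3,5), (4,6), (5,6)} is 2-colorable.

Step 1: Attempt 2-coloring using BFS:
  Start at vertex 1, assign color 0
  Color vertex 2 with color 1 (neighbor of 1)
  Color vertex 4 with color 1 (neighbor of 1)
  Color vertex 5 with color 1 (neighbor of 1)
  Color vertex 6 with color 1 (neighbor of 1)
  Color vertex 3 with color 0 (neighbor of 2)

Step 2: Conflict found! Vertices 2 and 5 are adjacent but have the same color.
This means the graph contains an odd cycle.

The graph is NOT bipartite.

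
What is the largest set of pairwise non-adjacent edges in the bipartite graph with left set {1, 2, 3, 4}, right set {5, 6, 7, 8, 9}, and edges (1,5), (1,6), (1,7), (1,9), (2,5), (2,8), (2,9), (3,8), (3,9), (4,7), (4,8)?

Step 1: List the neighbors of each left vertex:
  1: 5, 6, 7, 9
  2: 5, 8, 9
  3: 8, 9
  4: 7, 8

Step 2: Greedily match left vertices, then look for augmenting paths:
  Match 1 -- 5
  Match 2 -- 8
  Match 3 -- 9
  Match 4 -- 7
  No augmenting path remains.

Step 3: Verify this is maximum:
  Matching size 4 = min(|L|, |R|) = min(4, 5), which is an upper bound, so this matching is maximum.

Maximum matching: {(1,5), (2,8), (3,9), (4,7)}
Size: 4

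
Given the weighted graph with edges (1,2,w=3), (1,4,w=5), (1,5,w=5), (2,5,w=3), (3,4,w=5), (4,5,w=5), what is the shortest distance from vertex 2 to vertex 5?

Step 1: Build adjacency list with weights:
  1: 2(w=3), 4(w=5), 5(w=5)
  2: 1(w=3), 5(w=3)
  3: 4(w=5)
  4: 1(w=5), 3(w=5), 5(w=5)
  5: 1(w=5), 2(w=3), 4(w=5)

Step 2: Apply Dijkstra's algorithm from vertex 2:
  Visit vertex 2 (distance=0)
    Update dist[1] = 3
    Update dist[5] = 3
  Visit vertex 1 (distance=3)
    Update dist[4] = 8
  Visit vertex 5 (distance=3)

Step 3: Shortest path: 2 -> 5
Total weight: 3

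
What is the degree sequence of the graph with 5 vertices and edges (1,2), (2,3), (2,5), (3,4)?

Step 1: Count edges incident to each vertex:
  deg(1) = 1 (neighbors: 2)
  deg(2) = 3 (neighbors: 1, 3, 5)
  deg(3) = 2 (neighbors: 2, 4)
  deg(4) = 1 (neighbors: 3)
  deg(5) = 1 (neighbors: 2)

Step 2: Sort degrees in non-increasing order:
  Degrees: [1, 3, 2, 1, 1] -> sorted: [3, 2, 1, 1, 1]

Degree sequence: [3, 2, 1, 1, 1]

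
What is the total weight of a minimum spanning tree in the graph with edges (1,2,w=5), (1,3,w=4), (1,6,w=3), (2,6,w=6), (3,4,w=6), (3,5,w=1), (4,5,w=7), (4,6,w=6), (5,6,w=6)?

Apply Kruskal's algorithm (sort edges by weight, add if no cycle):

Sorted edges by weight:
  (3,5) w=1
  (1,6) w=3
  (1,3) w=4
  (1,2) w=5
  (2,6) w=6
  (3,4) w=6
  (4,6) w=6
  (5,6) w=6
  (4,5) w=7

Add edge (3,5) w=1 -- no cycle. Running total: 1
Add edge (1,6) w=3 -- no cycle. Running total: 4
Add edge (1,3) w=4 -- no cycle. Running total: 8
Add edge (1,2) w=5 -- no cycle. Running total: 13
Skip edge (2,6) w=6 -- would create cycle
Add edge (3,4) w=6 -- no cycle. Running total: 19

MST edges: (3,5,w=1), (1,6,w=3), (1,3,w=4), (1,2,w=5), (3,4,w=6)
Total MST weight: 1 + 3 + 4 + 5 + 6 = 19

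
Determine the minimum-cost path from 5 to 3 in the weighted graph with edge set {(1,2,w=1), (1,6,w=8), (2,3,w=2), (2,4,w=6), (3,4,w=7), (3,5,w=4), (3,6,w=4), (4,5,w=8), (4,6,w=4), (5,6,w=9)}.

Step 1: Build adjacency list with weights:
  1: 2(w=1), 6(w=8)
  2: 1(w=1), 3(w=2), 4(w=6)
  3: 2(w=2), 4(w=7), 5(w=4), 6(w=4)
  4: 2(w=6), 3(w=7), 5(w=8), 6(w=4)
  5: 3(w=4), 4(w=8), 6(w=9)
  6: 1(w=8), 3(w=4), 4(w=4), 5(w=9)

Step 2: Apply Dijkstra's algorithm from vertex 5:
  Visit vertex 5 (distance=0)
    Update dist[3] = 4
    Update dist[4] = 8
    Update dist[6] = 9
  Visit vertex 3 (distance=4)
    Update dist[2] = 6
    Update dist[6] = 8

Step 3: Shortest path: 5 -> 3
Total weight: 4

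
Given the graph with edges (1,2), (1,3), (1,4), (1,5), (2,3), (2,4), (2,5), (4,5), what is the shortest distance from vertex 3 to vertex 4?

Step 1: Build adjacency list:
  1: 2, 3, 4, 5
  2: 1, 3, 4, 5
  3: 1, 2
  4: 1, 2, 5
  5: 1, 2, 4

Step 2: BFS from vertex 3 to find shortest path to 4:
  vertex 1 reached at distance 1
  vertex 2 reached at distance 1
  vertex 4 reached at distance 2

Step 3: Shortest path: 3 -> 2 -> 4
Path length: 2 edges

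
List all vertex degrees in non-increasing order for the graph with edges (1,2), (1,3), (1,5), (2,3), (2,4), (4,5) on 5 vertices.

Step 1: Count edges incident to each vertex:
  deg(1) = 3 (neighbors: 2, 3, 5)
  deg(2) = 3 (neighbors: 1, 3, 4)
  deg(3) = 2 (neighbors: 1, 2)
  deg(4) = 2 (neighbors: 2, 5)
  deg(5) = 2 (neighbors: 1, 4)

Step 2: Sort degrees in non-increasing order:
  Degrees: [3, 3, 2, 2, 2] -> sorted: [3, 3, 2, 2, 2]

Degree sequence: [3, 3, 2, 2, 2]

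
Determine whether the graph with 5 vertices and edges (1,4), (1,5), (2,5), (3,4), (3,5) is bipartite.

Step 1: Attempt 2-coloring using BFS:
  Start at vertex 1, assign color 0
  Color vertex 4 with color 1 (neighbor of 1)
  Color vertex 5 with color 1 (neighbor of 1)
  Color vertex 3 with color 0 (neighbor of 4)
  Color vertex 2 with color 0 (neighbor of 5)

Step 2: 2-coloring succeeded. No conflicts found.
  Set A (color 0): {1, 2, 3}
  Set B (color 1): {4, 5}

The graph is bipartite with partition {1, 2, 3}, {4, 5}.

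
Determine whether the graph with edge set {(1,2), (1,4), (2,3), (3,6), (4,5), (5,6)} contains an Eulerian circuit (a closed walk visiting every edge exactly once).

Step 1: Find the degree of each vertex:
  deg(1) = 2
  deg(2) = 2
  deg(3) = 2
  deg(4) = 2
  deg(5) = 2
  deg(6) = 2

Step 2: Count vertices with odd degree:
  All vertices have even degree (0 odd-degree vertices)

Step 3: Apply Euler's theorem:
  - Eulerian circuit exists iff graph is connected and all vertices have even degree
  - Eulerian path exists iff graph is connected and has 0 or 2 odd-degree vertices

Graph is connected with 0 odd-degree vertices.
Both Eulerian circuit and Eulerian path exist.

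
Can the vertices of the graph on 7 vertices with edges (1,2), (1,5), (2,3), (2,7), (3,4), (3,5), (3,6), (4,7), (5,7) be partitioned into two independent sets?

Step 1: Attempt 2-coloring using BFS:
  Start at vertex 1, assign color 0
  Color vertex 2 with color 1 (neighbor of 1)
  Color vertex 5 with color 1 (neighbor of 1)
  Color vertex 3 with color 0 (neighbor of 2)
  Color vertex 7 with color 0 (neighbor of 2)
  Color vertex 4 with color 1 (neighbor of 3)
  Color vertex 6 with color 1 (neighbor of 3)

Step 2: 2-coloring succeeded. No conflicts found.
  Set A (color 0): {1, 3, 7}
  Set B (color 1): {2, 4, 5, 6}

The graph is bipartite with partition {1, 3, 7}, {2, 4, 5, 6}.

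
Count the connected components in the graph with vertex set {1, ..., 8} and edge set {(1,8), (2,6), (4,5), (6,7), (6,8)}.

Step 1: Build adjacency list from edges:
  1: 8
  2: 6
  3: (none)
  4: 5
  5: 4
  6: 2, 7, 8
  7: 6
  8: 1, 6

Step 2: Run BFS/DFS from vertex 1:
  Visited: {1, 8, 6, 2, 7}
  Reached 5 of 8 vertices

Step 3: Only 5 of 8 vertices reached. Graph is disconnected.
Connected components: {1, 2, 6, 7, 8}, {3}, {4, 5}
Number of connected components: 3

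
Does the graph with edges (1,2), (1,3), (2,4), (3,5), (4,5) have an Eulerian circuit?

Step 1: Find the degree of each vertex:
  deg(1) = 2
  deg(2) = 2
  deg(3) = 2
  deg(4) = 2
  deg(5) = 2

Step 2: Count vertices with odd degree:
  All vertices have even degree (0 odd-degree vertices)

Step 3: Apply Euler's theorem:
  - Eulerian circuit exists iff graph is connected and all vertices have even degree
  - Eulerian path exists iff graph is connected and has 0 or 2 odd-degree vertices

Graph is connected with 0 odd-degree vertices.
Both Eulerian circuit and Eulerian path exist.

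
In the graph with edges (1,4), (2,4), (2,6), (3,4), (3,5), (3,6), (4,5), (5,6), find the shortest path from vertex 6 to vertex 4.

Step 1: Build adjacency list:
  1: 4
  2: 4, 6
  3: 4, 5, 6
  4: 1, 2, 3, 5
  5: 3, 4, 6
  6: 2, 3, 5

Step 2: BFS from vertex 6 to find shortest path to 4:
  vertex 2 reached at distance 1
  vertex 3 reached at distance 1
  vertex 5 reached at distance 1
  vertex 4 reached at distance 2

Step 3: Shortest path: 6 -> 5 -> 4
Path length: 2 edges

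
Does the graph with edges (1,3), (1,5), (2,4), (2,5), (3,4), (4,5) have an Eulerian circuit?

Step 1: Find the degree of each vertex:
  deg(1) = 2
  deg(2) = 2
  deg(3) = 2
  deg(4) = 3
  deg(5) = 3

Step 2: Count vertices with odd degree:
  Odd-degree vertices: 4, 5 (2 total)

Step 3: Apply Euler's theorem:
  - Eulerian circuit exists iff graph is connected and all vertices have even degree
  - Eulerian path exists iff graph is connected and has 0 or 2 odd-degree vertices

Graph is connected with exactly 2 odd-degree vertices (4, 5).
Eulerian path exists (starting and ending at the odd-degree vertices), but no Eulerian circuit.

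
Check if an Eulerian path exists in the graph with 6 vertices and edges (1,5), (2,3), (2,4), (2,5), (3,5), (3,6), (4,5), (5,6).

Step 1: Find the degree of each vertex:
  deg(1) = 1
  deg(2) = 3
  deg(3) = 3
  deg(4) = 2
  deg(5) = 5
  deg(6) = 2

Step 2: Count vertices with odd degree:
  Odd-degree vertices: 1, 2, 3, 5 (4 total)

Step 3: Apply Euler's theorem:
  - Eulerian circuit exists iff graph is connected and all vertices have even degree
  - Eulerian path exists iff graph is connected and has 0 or 2 odd-degree vertices

Graph has 4 odd-degree vertices (need 0 or 2).
Neither Eulerian path nor Eulerian circuit exists.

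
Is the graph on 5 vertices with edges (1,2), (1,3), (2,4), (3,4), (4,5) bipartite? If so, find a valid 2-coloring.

Step 1: Attempt 2-coloring using BFS:
  Start at vertex 1, assign color 0
  Color vertex 2 with color 1 (neighbor of 1)
  Color vertex 3 with color 1 (neighbor of 1)
  Color vertex 4 with color 0 (neighbor of 2)
  Color vertex 5 with color 1 (neighbor of 4)

Step 2: 2-coloring succeeded. No conflicts found.
  Set A (color 0): {1, 4}
  Set B (color 1): {2, 3, 5}

The graph is bipartite with partition {1, 4}, {2, 3, 5}.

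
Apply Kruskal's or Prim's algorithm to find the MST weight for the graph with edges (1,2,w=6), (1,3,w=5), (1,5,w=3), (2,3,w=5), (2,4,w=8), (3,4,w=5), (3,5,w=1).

Apply Kruskal's algorithm (sort edges by weight, add if no cycle):

Sorted edges by weight:
  (3,5) w=1
  (1,5) w=3
  (1,3) w=5
  (2,3) w=5
  (3,4) w=5
  (1,2) w=6
  (2,4) w=8

Add edge (3,5) w=1 -- no cycle. Running total: 1
Add edge (1,5) w=3 -- no cycle. Running total: 4
Skip edge (1,3) w=5 -- would create cycle
Add edge (2,3) w=5 -- no cycle. Running total: 9
Add edge (3,4) w=5 -- no cycle. Running total: 14

MST edges: (3,5,w=1), (1,5,w=3), (2,3,w=5), (3,4,w=5)
Total MST weight: 1 + 3 + 5 + 5 = 14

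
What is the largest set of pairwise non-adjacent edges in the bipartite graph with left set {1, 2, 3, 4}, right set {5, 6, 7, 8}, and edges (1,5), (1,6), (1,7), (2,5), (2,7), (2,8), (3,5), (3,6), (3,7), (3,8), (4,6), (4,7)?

Step 1: List the neighbors of each left vertex:
  1: 5, 6, 7
  2: 5, 7, 8
  3: 5, 6, 7, 8
  4: 6, 7

Step 2: Greedily match left vertices, then look for augmenting paths:
  Match 1 -- 5
  Match 2 -- 7
  Match 3 -- 8
  Match 4 -- 6
  No augmenting path remains.

Step 3: Verify this is maximum:
  Matching size 4 = min(|L|, |R|) = min(4, 4), which is an upper bound, so this matching is maximum.

Maximum matching: {(1,5), (2,7), (3,8), (4,6)}
Size: 4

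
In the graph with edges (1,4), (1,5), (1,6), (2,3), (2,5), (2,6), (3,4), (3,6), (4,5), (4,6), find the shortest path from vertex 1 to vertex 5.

Step 1: Build adjacency list:
  1: 4, 5, 6
  2: 3, 5, 6
  3: 2, 4, 6
  4: 1, 3, 5, 6
  5: 1, 2, 4
  6: 1, 2, 3, 4

Step 2: BFS from vertex 1 to find shortest path to 5:
  vertex 4 reached at distance 1
  vertex 5 reached at distance 1

Step 3: Shortest path: 1 -> 5
Path length: 1 edge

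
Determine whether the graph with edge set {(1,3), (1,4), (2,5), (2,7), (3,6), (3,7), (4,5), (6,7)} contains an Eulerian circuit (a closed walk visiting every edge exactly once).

Step 1: Find the degree of each vertex:
  deg(1) = 2
  deg(2) = 2
  deg(3) = 3
  deg(4) = 2
  deg(5) = 2
  deg(6) = 2
  deg(7) = 3

Step 2: Count vertices with odd degree:
  Odd-degree vertices: 3, 7 (2 total)

Step 3: Apply Euler's theorem:
  - Eulerian circuit exists iff graph is connected and all vertices have even degree
  - Eulerian path exists iff graph is connected and has 0 or 2 odd-degree vertices

Graph is connected with exactly 2 odd-degree vertices (3, 7).
Eulerian path exists (starting and ending at the odd-degree vertices), but no Eulerian circuit.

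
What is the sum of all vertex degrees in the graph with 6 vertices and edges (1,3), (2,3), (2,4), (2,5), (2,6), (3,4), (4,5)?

Step 1: Count edges incident to each vertex:
  deg(1) = 1 (neighbors: 3)
  deg(2) = 4 (neighbors: 3, 4, 5, 6)
  deg(3) = 3 (neighbors: 1, 2, 4)
  deg(4) = 3 (neighbors: 2, 3, 5)
  deg(5) = 2 (neighbors: 2, 4)
  deg(6) = 1 (neighbors: 2)

Step 2: Sum all degrees:
  1 + 4 + 3 + 3 + 2 + 1 = 14

Verification: sum of degrees = 2 * |E| = 2 * 7 = 14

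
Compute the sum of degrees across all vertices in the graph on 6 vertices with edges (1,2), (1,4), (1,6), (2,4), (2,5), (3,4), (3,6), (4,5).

Step 1: Count edges incident to each vertex:
  deg(1) = 3 (neighbors: 2, 4, 6)
  deg(2) = 3 (neighbors: 1, 4, 5)
  deg(3) = 2 (neighbors: 4, 6)
  deg(4) = 4 (neighbors: 1, 2, 3, 5)
  deg(5) = 2 (neighbors: 2, 4)
  deg(6) = 2 (neighbors: 1, 3)

Step 2: Sum all degrees:
  3 + 3 + 2 + 4 + 2 + 2 = 16

Verification: sum of degrees = 2 * |E| = 2 * 8 = 16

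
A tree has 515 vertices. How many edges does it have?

A tree on n vertices always has exactly n - 1 edges.
For n = 515: edges = 515 - 1 = 514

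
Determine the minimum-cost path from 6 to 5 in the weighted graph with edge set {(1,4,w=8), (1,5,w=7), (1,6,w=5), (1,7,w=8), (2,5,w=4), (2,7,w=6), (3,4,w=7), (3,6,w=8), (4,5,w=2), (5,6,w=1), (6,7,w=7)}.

Step 1: Build adjacency list with weights:
  1: 4(w=8), 5(w=7), 6(w=5), 7(w=8)
  2: 5(w=4), 7(w=6)
  3: 4(w=7), 6(w=8)
  4: 1(w=8), 3(w=7), 5(w=2)
  5: 1(w=7), 2(w=4), 4(w=2), 6(w=1)
  6: 1(w=5), 3(w=8), 5(w=1), 7(w=7)
  7: 1(w=8), 2(w=6), 6(w=7)

Step 2: Apply Dijkstra's algorithm from vertex 6:
  Visit vertex 6 (distance=0)
    Update dist[1] = 5
    Update dist[3] = 8
    Update dist[5] = 1
    Update dist[7] = 7
  Visit vertex 5 (distance=1)
    Update dist[2] = 5
    Update dist[4] = 3

Step 3: Shortest path: 6 -> 5
Total weight: 1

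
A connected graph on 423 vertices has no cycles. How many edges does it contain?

A tree on n vertices always has exactly n - 1 edges.
For n = 423: edges = 423 - 1 = 422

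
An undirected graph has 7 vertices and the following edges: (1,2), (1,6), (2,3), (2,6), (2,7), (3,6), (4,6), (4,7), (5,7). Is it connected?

Step 1: Build adjacency list from edges:
  1: 2, 6
  2: 1, 3, 6, 7
  3: 2, 6
  4: 6, 7
  5: 7
  6: 1, 2, 3, 4
  7: 2, 4, 5

Step 2: Run BFS/DFS from vertex 1:
  Visited: {1, 2, 6, 3, 7, 4, 5}
  Reached 7 of 7 vertices

Step 3: All 7 vertices reached from vertex 1, so the graph is connected.
Answer: Yes, the graph is connected.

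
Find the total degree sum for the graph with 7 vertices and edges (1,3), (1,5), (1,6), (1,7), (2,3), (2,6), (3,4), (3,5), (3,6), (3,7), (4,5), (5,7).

Step 1: Count edges incident to each vertex:
  deg(1) = 4 (neighbors: 3, 5, 6, 7)
  deg(2) = 2 (neighbors: 3, 6)
  deg(3) = 6 (neighbors: 1, 2, 4, 5, 6, 7)
  deg(4) = 2 (neighbors: 3, 5)
  deg(5) = 4 (neighbors: 1, 3, 4, 7)
  deg(6) = 3 (neighbors: 1, 2, 3)
  deg(7) = 3 (neighbors: 1, 3, 5)

Step 2: Sum all degrees:
  4 + 2 + 6 + 2 + 4 + 3 + 3 = 24

Verification: sum of degrees = 2 * |E| = 2 * 12 = 24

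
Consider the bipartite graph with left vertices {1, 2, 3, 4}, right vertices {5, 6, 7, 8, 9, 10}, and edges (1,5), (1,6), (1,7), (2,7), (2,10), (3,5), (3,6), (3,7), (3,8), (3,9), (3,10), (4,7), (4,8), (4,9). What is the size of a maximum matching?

Step 1: List the neighbors of each left vertex:
  1: 5, 6, 7
  2: 7, 10
  3: 5, 6, 7, 8, 9, 10
  4: 7, 8, 9

Step 2: Greedily match left vertices, then look for augmenting paths:
  Match 1 -- 5
  Match 2 -- 7
  Match 3 -- 6
  Match 4 -- 8
  No augmenting path remains.

Step 3: Verify this is maximum:
  Matching size 4 = min(|L|, |R|) = min(4, 6), which is an upper bound, so this matching is maximum.

Maximum matching: {(1,5), (2,7), (3,6), (4,8)}
Size: 4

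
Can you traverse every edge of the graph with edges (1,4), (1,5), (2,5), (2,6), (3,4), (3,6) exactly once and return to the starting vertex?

Step 1: Find the degree of each vertex:
  deg(1) = 2
  deg(2) = 2
  deg(3) = 2
  deg(4) = 2
  deg(5) = 2
  deg(6) = 2

Step 2: Count vertices with odd degree:
  All vertices have even degree (0 odd-degree vertices)

Step 3: Apply Euler's theorem:
  - Eulerian circuit exists iff graph is connected and all vertices have even degree
  - Eulerian path exists iff graph is connected and has 0 or 2 odd-degree vertices

Graph is connected with 0 odd-degree vertices.
Both Eulerian circuit and Eulerian path exist.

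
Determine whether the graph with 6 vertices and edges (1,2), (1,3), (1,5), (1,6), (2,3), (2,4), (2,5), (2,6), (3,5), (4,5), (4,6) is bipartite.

Step 1: Attempt 2-coloring using BFS:
  Start at vertex 1, assign color 0
  Color vertex 2 with color 1 (neighbor of 1)
  Color vertex 3 with color 1 (neighbor of 1)
  Color vertex 5 with color 1 (neighbor of 1)
  Color vertex 6 with color 1 (neighbor of 1)

Step 2: Conflict found! Vertices 2 and 3 are adjacent but have the same color.
This means the graph contains an odd cycle.

The graph is NOT bipartite.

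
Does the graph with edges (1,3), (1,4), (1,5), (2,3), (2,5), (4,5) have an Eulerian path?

Step 1: Find the degree of each vertex:
  deg(1) = 3
  deg(2) = 2
  deg(3) = 2
  deg(4) = 2
  deg(5) = 3

Step 2: Count vertices with odd degree:
  Odd-degree vertices: 1, 5 (2 total)

Step 3: Apply Euler's theorem:
  - Eulerian circuit exists iff graph is connected and all vertices have even degree
  - Eulerian path exists iff graph is connected and has 0 or 2 odd-degree vertices

Graph is connected with exactly 2 odd-degree vertices (1, 5).
Eulerian path exists (starting and ending at the odd-degree vertices), but no Eulerian circuit.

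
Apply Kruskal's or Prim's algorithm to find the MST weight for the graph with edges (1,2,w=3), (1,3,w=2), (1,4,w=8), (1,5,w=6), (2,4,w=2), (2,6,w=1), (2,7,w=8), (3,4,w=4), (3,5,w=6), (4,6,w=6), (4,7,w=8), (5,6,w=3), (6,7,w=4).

Apply Kruskal's algorithm (sort edges by weight, add if no cycle):

Sorted edges by weight:
  (2,6) w=1
  (1,3) w=2
  (2,4) w=2
  (1,2) w=3
  (5,6) w=3
  (3,4) w=4
  (6,7) w=4
  (1,5) w=6
  (3,5) w=6
  (4,6) w=6
  (1,4) w=8
  (2,7) w=8
  (4,7) w=8

Add edge (2,6) w=1 -- no cycle. Running total: 1
Add edge (1,3) w=2 -- no cycle. Running total: 3
Add edge (2,4) w=2 -- no cycle. Running total: 5
Add edge (1,2) w=3 -- no cycle. Running total: 8
Add edge (5,6) w=3 -- no cycle. Running total: 11
Skip edge (3,4) w=4 -- would create cycle
Add edge (6,7) w=4 -- no cycle. Running total: 15

MST edges: (2,6,w=1), (1,3,w=2), (2,4,w=2), (1,2,w=3), (5,6,w=3), (6,7,w=4)
Total MST weight: 1 + 2 + 2 + 3 + 3 + 4 = 15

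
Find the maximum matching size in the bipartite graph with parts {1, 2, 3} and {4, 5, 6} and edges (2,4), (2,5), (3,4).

Step 1: List the neighbors of each left vertex:
  1: (none)
  2: 4, 5
  3: 4

Step 2: Greedily match left vertices, then look for augmenting paths:
  Match 2 -- 5
  Match 3 -- 4
  No augmenting path remains.

Step 3: Verify this is maximum:
  Matching has size 2. The vertex set {2, 3} covers every edge and has size 2; any matching has at most one edge per cover vertex, so 2 is maximum (König's theorem).

Maximum matching: {(2,5), (3,4)}
Size: 2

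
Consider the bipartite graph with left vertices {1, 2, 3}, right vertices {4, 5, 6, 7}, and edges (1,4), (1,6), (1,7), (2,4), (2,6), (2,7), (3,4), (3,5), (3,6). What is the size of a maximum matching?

Step 1: List the neighbors of each left vertex:
  1: 4, 6, 7
  2: 4, 6, 7
  3: 4, 5, 6

Step 2: Greedily match left vertices, then look for augmenting paths:
  Match 1 -- 4
  Match 2 -- 6
  Match 3 -- 5
  No augmenting path remains.

Step 3: Verify this is maximum:
  Matching size 3 = min(|L|, |R|) = min(3, 4), which is an upper bound, so this matching is maximum.

Maximum matching: {(1,4), (2,6), (3,5)}
Size: 3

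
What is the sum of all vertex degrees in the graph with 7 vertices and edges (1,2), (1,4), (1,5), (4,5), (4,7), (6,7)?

Step 1: Count edges incident to each vertex:
  deg(1) = 3 (neighbors: 2, 4, 5)
  deg(2) = 1 (neighbors: 1)
  deg(3) = 0 (neighbors: none)
  deg(4) = 3 (neighbors: 1, 5, 7)
  deg(5) = 2 (neighbors: 1, 4)
  deg(6) = 1 (neighbors: 7)
  deg(7) = 2 (neighbors: 4, 6)

Step 2: Sum all degrees:
  3 + 1 + 0 + 3 + 2 + 1 + 2 = 12

Verification: sum of degrees = 2 * |E| = 2 * 6 = 12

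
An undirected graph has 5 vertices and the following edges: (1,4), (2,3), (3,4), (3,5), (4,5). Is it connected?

Step 1: Build adjacency list from edges:
  1: 4
  2: 3
  3: 2, 4, 5
  4: 1, 3, 5
  5: 3, 4

Step 2: Run BFS/DFS from vertex 1:
  Visited: {1, 4, 3, 5, 2}
  Reached 5 of 5 vertices

Step 3: All 5 vertices reached from vertex 1, so the graph is connected.
Answer: Yes, the graph is connected.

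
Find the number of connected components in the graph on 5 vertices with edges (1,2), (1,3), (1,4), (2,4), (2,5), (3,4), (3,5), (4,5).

Step 1: Build adjacency list from edges:
  1: 2, 3, 4
  2: 1, 4, 5
  3: 1, 4, 5
  4: 1, 2, 3, 5
  5: 2, 3, 4

Step 2: Run BFS/DFS from vertex 1:
  Visited: {1, 2, 3, 4, 5}
  Reached 5 of 5 vertices

Step 3: All 5 vertices reached from vertex 1, so the graph is connected.
Number of connected components: 1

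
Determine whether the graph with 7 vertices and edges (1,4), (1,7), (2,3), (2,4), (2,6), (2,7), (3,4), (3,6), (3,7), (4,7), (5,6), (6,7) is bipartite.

Step 1: Attempt 2-coloring using BFS:
  Start at vertex 1, assign color 0
  Color vertex 4 with color 1 (neighbor of 1)
  Color vertex 7 with color 1 (neighbor of 1)
  Color vertex 2 with color 0 (neighbor of 4)
  Color vertex 3 with color 0 (neighbor of 4)

Step 2: Conflict found! Vertices 4 and 7 are adjacent but have the same color.
This means the graph contains an odd cycle.

The graph is NOT bipartite.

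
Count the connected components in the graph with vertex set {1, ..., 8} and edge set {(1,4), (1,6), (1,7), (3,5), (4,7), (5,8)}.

Step 1: Build adjacency list from edges:
  1: 4, 6, 7
  2: (none)
  3: 5
  4: 1, 7
  5: 3, 8
  6: 1
  7: 1, 4
  8: 5

Step 2: Run BFS/DFS from vertex 1:
  Visited: {1, 4, 6, 7}
  Reached 4 of 8 vertices

Step 3: Only 4 of 8 vertices reached. Graph is disconnected.
Connected components: {1, 4, 6, 7}, {2}, {3, 5, 8}
Number of connected components: 3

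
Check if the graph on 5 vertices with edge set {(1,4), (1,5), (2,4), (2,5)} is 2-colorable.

Step 1: Attempt 2-coloring using BFS:
  Start at vertex 1, assign color 0
  Color vertex 4 with color 1 (neighbor of 1)
  Color vertex 5 with color 1 (neighbor of 1)
  Color vertex 2 with color 0 (neighbor of 4)
  Start new component at vertex 3, assign color 0

Step 2: 2-coloring succeeded. No conflicts found.
  Set A (color 0): {1, 2, 3}
  Set B (color 1): {4, 5}

The graph is bipartite with partition {1, 2, 3}, {4, 5}.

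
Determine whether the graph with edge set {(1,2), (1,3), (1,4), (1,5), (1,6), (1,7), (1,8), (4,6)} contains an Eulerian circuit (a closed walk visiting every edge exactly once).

Step 1: Find the degree of each vertex:
  deg(1) = 7
  deg(2) = 1
  deg(3) = 1
  deg(4) = 2
  deg(5) = 1
  deg(6) = 2
  deg(7) = 1
  deg(8) = 1

Step 2: Count vertices with odd degree:
  Odd-degree vertices: 1, 2, 3, 5, 7, 8 (6 total)

Step 3: Apply Euler's theorem:
  - Eulerian circuit exists iff graph is connected and all vertices have even degree
  - Eulerian path exists iff graph is connected and has 0 or 2 odd-degree vertices

Graph has 6 odd-degree vertices (need 0 or 2).
Neither Eulerian path nor Eulerian circuit exists.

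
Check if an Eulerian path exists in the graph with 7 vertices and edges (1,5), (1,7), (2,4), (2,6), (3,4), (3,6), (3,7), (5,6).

Step 1: Find the degree of each vertex:
  deg(1) = 2
  deg(2) = 2
  deg(3) = 3
  deg(4) = 2
  deg(5) = 2
  deg(6) = 3
  deg(7) = 2

Step 2: Count vertices with odd degree:
  Odd-degree vertices: 3, 6 (2 total)

Step 3: Apply Euler's theorem:
  - Eulerian circuit exists iff graph is connected and all vertices have even degree
  - Eulerian path exists iff graph is connected and has 0 or 2 odd-degree vertices

Graph is connected with exactly 2 odd-degree vertices (3, 6).
Eulerian path exists (starting and ending at the odd-degree vertices), but no Eulerian circuit.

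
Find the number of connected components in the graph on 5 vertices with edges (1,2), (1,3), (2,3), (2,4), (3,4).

Step 1: Build adjacency list from edges:
  1: 2, 3
  2: 1, 3, 4
  3: 1, 2, 4
  4: 2, 3
  5: (none)

Step 2: Run BFS/DFS from vertex 1:
  Visited: {1, 2, 3, 4}
  Reached 4 of 5 vertices

Step 3: Only 4 of 5 vertices reached. Graph is disconnected.
Connected components: {1, 2, 3, 4}, {5}
Number of connected components: 2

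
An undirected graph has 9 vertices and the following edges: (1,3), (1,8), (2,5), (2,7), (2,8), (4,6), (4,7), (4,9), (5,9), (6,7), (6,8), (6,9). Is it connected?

Step 1: Build adjacency list from edges:
  1: 3, 8
  2: 5, 7, 8
  3: 1
  4: 6, 7, 9
  5: 2, 9
  6: 4, 7, 8, 9
  7: 2, 4, 6
  8: 1, 2, 6
  9: 4, 5, 6

Step 2: Run BFS/DFS from vertex 1:
  Visited: {1, 3, 8, 2, 6, 5, 7, 4, 9}
  Reached 9 of 9 vertices

Step 3: All 9 vertices reached from vertex 1, so the graph is connected.
Answer: Yes, the graph is connected.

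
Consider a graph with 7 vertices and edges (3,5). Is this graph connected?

Step 1: Build adjacency list from edges:
  1: (none)
  2: (none)
  3: 5
  4: (none)
  5: 3
  6: (none)
  7: (none)

Step 2: Run BFS/DFS from vertex 1:
  Visited: {1}
  Reached 1 of 7 vertices

Step 3: Only 1 of 7 vertices reached. Graph is disconnected.
Connected components: {1}, {2}, {3, 5}, {4}, {6}, {7}
Answer: No, the graph is not connected (6 components).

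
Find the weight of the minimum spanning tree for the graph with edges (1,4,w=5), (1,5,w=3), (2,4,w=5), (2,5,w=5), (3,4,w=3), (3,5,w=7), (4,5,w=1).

Apply Kruskal's algorithm (sort edges by weight, add if no cycle):

Sorted edges by weight:
  (4,5) w=1
  (1,5) w=3
  (3,4) w=3
  (1,4) w=5
  (2,5) w=5
  (2,4) w=5
  (3,5) w=7

Add edge (4,5) w=1 -- no cycle. Running total: 1
Add edge (1,5) w=3 -- no cycle. Running total: 4
Add edge (3,4) w=3 -- no cycle. Running total: 7
Skip edge (1,4) w=5 -- would create cycle
Add edge (2,5) w=5 -- no cycle. Running total: 12

MST edges: (4,5,w=1), (1,5,w=3), (3,4,w=3), (2,5,w=5)
Total MST weight: 1 + 3 + 3 + 5 = 12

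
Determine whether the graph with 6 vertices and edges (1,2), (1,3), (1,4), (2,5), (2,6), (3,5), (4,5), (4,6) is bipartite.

Step 1: Attempt 2-coloring using BFS:
  Start at vertex 1, assign color 0
  Color vertex 2 with color 1 (neighbor of 1)
  Color vertex 3 with color 1 (neighbor of 1)
  Color vertex 4 with color 1 (neighbor of 1)
  Color vertex 5 with color 0 (neighbor of 2)
  Color vertex 6 with color 0 (neighbor of 2)

Step 2: 2-coloring succeeded. No conflicts found.
  Set A (color 0): {1, 5, 6}
  Set B (color 1): {2, 3, 4}

The graph is bipartite with partition {1, 5, 6}, {2, 3, 4}.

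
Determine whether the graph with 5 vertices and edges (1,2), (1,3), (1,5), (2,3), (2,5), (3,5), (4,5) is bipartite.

Step 1: Attempt 2-coloring using BFS:
  Start at vertex 1, assign color 0
  Color vertex 2 with color 1 (neighbor of 1)
  Color vertex 3 with color 1 (neighbor of 1)
  Color vertex 5 with color 1 (neighbor of 1)

Step 2: Conflict found! Vertices 2 and 3 are adjacent but have the same color.
This means the graph contains an odd cycle.

The graph is NOT bipartite.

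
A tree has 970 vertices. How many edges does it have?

A tree on n vertices always has exactly n - 1 edges.
For n = 970: edges = 970 - 1 = 969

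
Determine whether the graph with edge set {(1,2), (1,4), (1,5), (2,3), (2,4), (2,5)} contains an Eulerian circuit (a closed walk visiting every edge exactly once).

Step 1: Find the degree of each vertex:
  deg(1) = 3
  deg(2) = 4
  deg(3) = 1
  deg(4) = 2
  deg(5) = 2

Step 2: Count vertices with odd degree:
  Odd-degree vertices: 1, 3 (2 total)

Step 3: Apply Euler's theorem:
  - Eulerian circuit exists iff graph is connected and all vertices have even degree
  - Eulerian path exists iff graph is connected and has 0 or 2 odd-degree vertices

Graph is connected with exactly 2 odd-degree vertices (1, 3).
Eulerian path exists (starting and ending at the odd-degree vertices), but no Eulerian circuit.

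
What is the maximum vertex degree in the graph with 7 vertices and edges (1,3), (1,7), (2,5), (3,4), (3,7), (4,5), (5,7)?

Step 1: Count edges incident to each vertex:
  deg(1) = 2 (neighbors: 3, 7)
  deg(2) = 1 (neighbors: 5)
  deg(3) = 3 (neighbors: 1, 4, 7)
  deg(4) = 2 (neighbors: 3, 5)
  deg(5) = 3 (neighbors: 2, 4, 7)
  deg(6) = 0 (neighbors: none)
  deg(7) = 3 (neighbors: 1, 3, 5)

Step 2: Find maximum:
  max(2, 1, 3, 2, 3, 0, 3) = 3 (vertex 3)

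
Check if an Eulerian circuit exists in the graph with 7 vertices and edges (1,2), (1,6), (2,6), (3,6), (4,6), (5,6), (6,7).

Step 1: Find the degree of each vertex:
  deg(1) = 2
  deg(2) = 2
  deg(3) = 1
  deg(4) = 1
  deg(5) = 1
  deg(6) = 6
  deg(7) = 1

Step 2: Count vertices with odd degree:
  Odd-degree vertices: 3, 4, 5, 7 (4 total)

Step 3: Apply Euler's theorem:
  - Eulerian circuit exists iff graph is connected and all vertices have even degree
  - Eulerian path exists iff graph is connected and has 0 or 2 odd-degree vertices

Graph has 4 odd-degree vertices (need 0 or 2).
Neither Eulerian path nor Eulerian circuit exists.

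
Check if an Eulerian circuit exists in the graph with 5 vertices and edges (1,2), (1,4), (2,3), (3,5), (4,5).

Step 1: Find the degree of each vertex:
  deg(1) = 2
  deg(2) = 2
  deg(3) = 2
  deg(4) = 2
  deg(5) = 2

Step 2: Count vertices with odd degree:
  All vertices have even degree (0 odd-degree vertices)

Step 3: Apply Euler's theorem:
  - Eulerian circuit exists iff graph is connected and all vertices have even degree
  - Eulerian path exists iff graph is connected and has 0 or 2 odd-degree vertices

Graph is connected with 0 odd-degree vertices.
Both Eulerian circuit and Eulerian path exist.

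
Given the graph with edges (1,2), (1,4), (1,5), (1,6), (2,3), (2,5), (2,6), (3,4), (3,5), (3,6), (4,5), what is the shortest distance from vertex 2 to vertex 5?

Step 1: Build adjacency list:
  1: 2, 4, 5, 6
  2: 1, 3, 5, 6
  3: 2, 4, 5, 6
  4: 1, 3, 5
  5: 1, 2, 3, 4
  6: 1, 2, 3

Step 2: BFS from vertex 2 to find shortest path to 5:
  vertex 1 reached at distance 1
  vertex 3 reached at distance 1
  vertex 5 reached at distance 1

Step 3: Shortest path: 2 -> 5
Path length: 1 edge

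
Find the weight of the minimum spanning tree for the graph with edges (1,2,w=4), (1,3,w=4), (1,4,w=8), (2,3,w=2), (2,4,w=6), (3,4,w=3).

Apply Kruskal's algorithm (sort edges by weight, add if no cycle):

Sorted edges by weight:
  (2,3) w=2
  (3,4) w=3
  (1,3) w=4
  (1,2) w=4
  (2,4) w=6
  (1,4) w=8

Add edge (2,3) w=2 -- no cycle. Running total: 2
Add edge (3,4) w=3 -- no cycle. Running total: 5
Add edge (1,3) w=4 -- no cycle. Running total: 9

MST edges: (2,3,w=2), (3,4,w=3), (1,3,w=4)
Total MST weight: 2 + 3 + 4 = 9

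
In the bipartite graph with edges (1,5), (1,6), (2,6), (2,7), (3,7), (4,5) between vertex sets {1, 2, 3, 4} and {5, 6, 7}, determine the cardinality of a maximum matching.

Step 1: List the neighbors of each left vertex:
  1: 5, 6
  2: 6, 7
  3: 7
  4: 5

Step 2: Greedily match left vertices, then look for augmenting paths:
  Match 1 -- 5
  Match 2 -- 6
  Match 3 -- 7
  No augmenting path remains.

Step 3: Verify this is maximum:
  Matching size 3 = min(|L|, |R|) = min(4, 3), which is an upper bound, so this matching is maximum.

Maximum matching: {(1,5), (2,6), (3,7)}
Size: 3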